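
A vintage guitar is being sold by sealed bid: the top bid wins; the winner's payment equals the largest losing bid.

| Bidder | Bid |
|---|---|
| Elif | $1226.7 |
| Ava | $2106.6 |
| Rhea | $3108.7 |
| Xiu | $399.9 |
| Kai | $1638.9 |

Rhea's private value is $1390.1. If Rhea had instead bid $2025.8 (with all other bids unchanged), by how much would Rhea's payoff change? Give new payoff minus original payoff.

The highest bid among the other bidders is $2106.6; Rhea's bid doesn't change that.
Original bid $3108.7: Rhea is highest, pays the top rival bid $2106.6; payoff $1390.1 − $2106.6 = −$716.5.
Alternative bid $2025.8: Rhea is not highest (top rival bid is $2106.6); payoff $0.
Change in payoff = $0 − (−$716.5) = $716.5.

$716.5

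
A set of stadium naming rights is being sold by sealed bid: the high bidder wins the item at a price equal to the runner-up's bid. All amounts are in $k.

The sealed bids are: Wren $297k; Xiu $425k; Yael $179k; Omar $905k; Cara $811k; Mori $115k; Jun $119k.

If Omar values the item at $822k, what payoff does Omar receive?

$11k

Highest bid: Omar at $905k, so Omar wins.
Second-highest bid: Cara at $811k — that is the price the winner pays.
Omar's payoff = value − price = $822k − $811k = $11k.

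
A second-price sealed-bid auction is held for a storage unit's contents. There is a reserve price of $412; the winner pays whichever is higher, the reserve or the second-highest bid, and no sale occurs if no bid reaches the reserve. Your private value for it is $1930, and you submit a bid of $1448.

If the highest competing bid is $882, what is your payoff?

$1048

Your bid $1448 is the highest and exceeds the reserve.
Price = max(second-highest bid, reserve) = max($882, $412) = $882.
Payoff = $1930 − $882 = $1048.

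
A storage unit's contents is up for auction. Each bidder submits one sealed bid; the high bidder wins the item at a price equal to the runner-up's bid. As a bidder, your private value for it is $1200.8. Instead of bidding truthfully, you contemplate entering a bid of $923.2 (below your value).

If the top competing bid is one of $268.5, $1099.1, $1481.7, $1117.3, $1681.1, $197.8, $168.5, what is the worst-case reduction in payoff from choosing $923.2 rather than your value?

$268.5: same outcome either way → loss $0.
$1099.1: truthful gives $101.7, deviation gives $0 → loss $101.7.
$1481.7: same outcome either way → loss $0.
$1117.3: truthful gives $83.5, deviation gives $0 → loss $83.5.
$1681.1: same outcome either way → loss $0.
$197.8: same outcome either way → loss $0.
$168.5: same outcome either way → loss $0.
Maximum loss: $101.7.

$101.7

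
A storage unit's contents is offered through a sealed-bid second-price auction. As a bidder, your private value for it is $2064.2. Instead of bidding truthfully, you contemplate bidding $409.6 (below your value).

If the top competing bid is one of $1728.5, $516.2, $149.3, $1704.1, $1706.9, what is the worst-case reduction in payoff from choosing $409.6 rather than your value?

$1548

$1728.5: truthful gives $335.7, deviation gives $0 → loss $335.7.
$516.2: truthful gives $1548, deviation gives $0 → loss $1548.
$149.3: same outcome either way → loss $0.
$1704.1: truthful gives $360.1, deviation gives $0 → loss $360.1.
$1706.9: truthful gives $357.3, deviation gives $0 → loss $357.3.
Maximum loss: $1548.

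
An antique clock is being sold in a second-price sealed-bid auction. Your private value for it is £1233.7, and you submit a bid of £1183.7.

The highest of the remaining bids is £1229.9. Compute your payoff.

Your bid £1183.7 is below the highest competing bid £1229.9, so you lose.
A losing bidder pays nothing and receives nothing: payoff = £0.

£0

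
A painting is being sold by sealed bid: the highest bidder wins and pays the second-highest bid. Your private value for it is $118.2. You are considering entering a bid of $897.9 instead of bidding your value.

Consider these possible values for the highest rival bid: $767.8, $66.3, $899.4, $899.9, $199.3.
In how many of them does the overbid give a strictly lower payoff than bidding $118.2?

2

The deviation hurts exactly when the highest competing bid lies strictly between $118.2 and $897.9 — overbidding then wins at a price above your value.
$767.8: inside the interval → strictly worse (loss $649.6).
$66.3: below both → same outcome either way.
$899.4: above both → same outcome either way.
$899.9: above both → same outcome either way.
$199.3: inside the interval → strictly worse (loss $81.1).
Count: 2.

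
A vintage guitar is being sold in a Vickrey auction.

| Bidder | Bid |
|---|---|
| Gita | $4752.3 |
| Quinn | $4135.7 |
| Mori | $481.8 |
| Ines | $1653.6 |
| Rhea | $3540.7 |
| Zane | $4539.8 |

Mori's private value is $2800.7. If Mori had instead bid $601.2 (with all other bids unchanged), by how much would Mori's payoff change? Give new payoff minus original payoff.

The highest bid among the other bidders is $4752.3; Mori's bid doesn't change that.
Original bid $481.8: Mori is not highest (top rival bid is $4752.3); payoff $0.
Alternative bid $601.2: Mori is not highest (top rival bid is $4752.3); payoff $0.
Change in payoff = $0 − ($0) = $0.

$0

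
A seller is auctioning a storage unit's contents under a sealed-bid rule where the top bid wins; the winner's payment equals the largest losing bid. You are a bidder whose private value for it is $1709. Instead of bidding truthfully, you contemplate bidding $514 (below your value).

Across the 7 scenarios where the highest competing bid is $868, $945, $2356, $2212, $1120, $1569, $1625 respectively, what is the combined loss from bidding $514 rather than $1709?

$2418

The deviation costs you only when the competing bid falls strictly between $514 and $1709; elsewhere both bids give the same outcome.
$868: truthful payoff $841, deviation payoff $0 → loss $841.
$945: truthful payoff $764, deviation payoff $0 → loss $764.
$2356: outcomes coincide → loss $0.
$2212: outcomes coincide → loss $0.
$1120: truthful payoff $589, deviation payoff $0 → loss $589.
$1569: truthful payoff $140, deviation payoff $0 → loss $140.
$1625: truthful payoff $84, deviation payoff $0 → loss $84.
Total loss = $841 + $764 + $589 + $140 + $84 = $2418.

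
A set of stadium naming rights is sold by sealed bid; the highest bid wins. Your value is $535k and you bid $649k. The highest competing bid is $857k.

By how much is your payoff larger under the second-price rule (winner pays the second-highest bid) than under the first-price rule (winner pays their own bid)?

$0k

Your bid $649k is below $857k, so you lose under either rule.
Payoff is $0k in both cases; difference = $0k.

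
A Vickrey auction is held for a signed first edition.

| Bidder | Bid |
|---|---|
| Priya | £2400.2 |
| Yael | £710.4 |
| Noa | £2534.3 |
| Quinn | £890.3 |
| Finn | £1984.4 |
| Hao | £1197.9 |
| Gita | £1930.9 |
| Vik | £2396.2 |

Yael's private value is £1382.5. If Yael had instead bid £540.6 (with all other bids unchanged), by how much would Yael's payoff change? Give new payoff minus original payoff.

£0

The highest bid among the other bidders is £2534.3; Yael's bid doesn't change that.
Original bid £710.4: Yael is not highest (top rival bid is £2534.3); payoff £0.
Alternative bid £540.6: Yael is not highest (top rival bid is £2534.3); payoff £0.
Change in payoff = £0 − (£0) = £0.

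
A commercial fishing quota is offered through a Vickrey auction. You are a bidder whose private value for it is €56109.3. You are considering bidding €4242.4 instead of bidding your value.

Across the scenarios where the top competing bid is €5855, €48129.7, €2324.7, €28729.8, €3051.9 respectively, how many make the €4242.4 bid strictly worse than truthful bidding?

The deviation hurts exactly when the highest competing bid lies strictly between €4242.4 and €56109.3 — underbidding then forfeits a profitable win.
€5855: inside the interval → strictly worse (loss €50254.3).
€48129.7: inside the interval → strictly worse (loss €7979.6).
€2324.7: below both → same outcome either way.
€28729.8: inside the interval → strictly worse (loss €27379.5).
€3051.9: below both → same outcome either way.
Count: 3.

3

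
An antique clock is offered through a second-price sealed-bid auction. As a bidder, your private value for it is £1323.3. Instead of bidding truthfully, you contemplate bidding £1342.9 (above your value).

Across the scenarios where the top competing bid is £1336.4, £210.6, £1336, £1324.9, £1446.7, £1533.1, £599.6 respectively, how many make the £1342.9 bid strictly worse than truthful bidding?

The deviation hurts exactly when the highest competing bid lies strictly between £1323.3 and £1342.9 — overbidding then wins at a price above your value.
£1336.4: inside the interval → strictly worse (loss £13.1).
£210.6: below both → same outcome either way.
£1336: inside the interval → strictly worse (loss £12.7).
£1324.9: inside the interval → strictly worse (loss £1.6).
£1446.7: above both → same outcome either way.
£1533.1: above both → same outcome either way.
£599.6: below both → same outcome either way.
Count: 3.

3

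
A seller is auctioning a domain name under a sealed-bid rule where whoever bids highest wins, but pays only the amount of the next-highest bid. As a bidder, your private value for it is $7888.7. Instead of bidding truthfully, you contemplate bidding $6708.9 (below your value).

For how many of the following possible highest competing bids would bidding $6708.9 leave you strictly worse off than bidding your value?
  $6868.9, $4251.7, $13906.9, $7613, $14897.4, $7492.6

3

The deviation hurts exactly when the highest competing bid lies strictly between $6708.9 and $7888.7 — underbidding then forfeits a profitable win.
$6868.9: inside the interval → strictly worse (loss $1019.8).
$4251.7: below both → same outcome either way.
$13906.9: above both → same outcome either way.
$7613: inside the interval → strictly worse (loss $275.7).
$14897.4: above both → same outcome either way.
$7492.6: inside the interval → strictly worse (loss $396.1).
Count: 3.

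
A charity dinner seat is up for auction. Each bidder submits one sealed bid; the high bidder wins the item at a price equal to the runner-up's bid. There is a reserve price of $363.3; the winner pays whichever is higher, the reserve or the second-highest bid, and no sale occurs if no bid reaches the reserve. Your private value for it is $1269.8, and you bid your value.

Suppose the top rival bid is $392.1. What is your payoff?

$877.7

Your bid $1269.8 is the highest and exceeds the reserve.
Price = max(second-highest bid, reserve) = max($392.1, $363.3) = $392.1.
Payoff = $1269.8 − $392.1 = $877.7.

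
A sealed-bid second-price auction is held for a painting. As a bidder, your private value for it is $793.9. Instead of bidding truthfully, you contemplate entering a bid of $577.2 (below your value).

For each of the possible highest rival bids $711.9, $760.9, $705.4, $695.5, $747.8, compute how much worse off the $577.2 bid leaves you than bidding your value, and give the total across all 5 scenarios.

The deviation costs you only when the competing bid falls strictly between $577.2 and $793.9; elsewhere both bids give the same outcome.
$711.9: truthful payoff $82, deviation payoff $0 → loss $82.
$760.9: truthful payoff $33, deviation payoff $0 → loss $33.
$705.4: truthful payoff $88.5, deviation payoff $0 → loss $88.5.
$695.5: truthful payoff $98.4, deviation payoff $0 → loss $98.4.
$747.8: truthful payoff $46.1, deviation payoff $0 → loss $46.1.
Total loss = $82 + $33 + $88.5 + $98.4 + $46.1 = $348.

$348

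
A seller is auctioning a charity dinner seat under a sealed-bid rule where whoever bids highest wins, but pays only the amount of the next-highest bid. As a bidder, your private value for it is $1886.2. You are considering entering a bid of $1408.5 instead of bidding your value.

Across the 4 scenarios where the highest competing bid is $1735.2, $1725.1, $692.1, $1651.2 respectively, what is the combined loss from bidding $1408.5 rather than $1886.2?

$547.1

The deviation costs you only when the competing bid falls strictly between $1408.5 and $1886.2; elsewhere both bids give the same outcome.
$1735.2: truthful payoff $151, deviation payoff $0 → loss $151.
$1725.1: truthful payoff $161.1, deviation payoff $0 → loss $161.1.
$692.1: outcomes coincide → loss $0.
$1651.2: truthful payoff $235, deviation payoff $0 → loss $235.
Total loss = $151 + $161.1 + $235 = $547.1.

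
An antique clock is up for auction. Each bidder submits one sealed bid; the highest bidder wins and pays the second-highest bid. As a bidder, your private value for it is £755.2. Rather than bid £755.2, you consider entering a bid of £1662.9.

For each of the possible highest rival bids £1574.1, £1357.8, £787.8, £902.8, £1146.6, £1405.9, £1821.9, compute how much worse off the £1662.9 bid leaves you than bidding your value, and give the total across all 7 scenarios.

£2643.8

The deviation costs you only when the competing bid falls strictly between £755.2 and £1662.9; elsewhere both bids give the same outcome.
£1574.1: truthful payoff £0, deviation payoff −£818.9 → loss £818.9.
£1357.8: truthful payoff £0, deviation payoff −£602.6 → loss £602.6.
£787.8: truthful payoff £0, deviation payoff −£32.6 → loss £32.6.
£902.8: truthful payoff £0, deviation payoff −£147.6 → loss £147.6.
£1146.6: truthful payoff £0, deviation payoff −£391.4 → loss £391.4.
£1405.9: truthful payoff £0, deviation payoff −£650.7 → loss £650.7.
£1821.9: outcomes coincide → loss £0.
Total loss = £818.9 + £602.6 + £32.6 + £147.6 + £391.4 + £650.7 = £2643.8.
Because the price is fixed by the runner-up's bid, deviating from your value can only change a good outcome into a bad one — never the reverse.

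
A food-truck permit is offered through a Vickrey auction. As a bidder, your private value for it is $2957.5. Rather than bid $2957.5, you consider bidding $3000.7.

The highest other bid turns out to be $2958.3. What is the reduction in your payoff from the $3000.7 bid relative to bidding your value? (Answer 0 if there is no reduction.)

$0.8

Bidding your value $2957.5: you lose (since $2957.5 < $2958.3). Payoff $0.
Bidding $3000.7: you win and pay $2958.3. Payoff $2957.5 − $2958.3 = −$0.8.
The competing bid $2958.3 lies between your value and your inflated bid, so overbidding wins an item priced above your value.
Loss from deviating = $0 − (−$0.8) = $0.8.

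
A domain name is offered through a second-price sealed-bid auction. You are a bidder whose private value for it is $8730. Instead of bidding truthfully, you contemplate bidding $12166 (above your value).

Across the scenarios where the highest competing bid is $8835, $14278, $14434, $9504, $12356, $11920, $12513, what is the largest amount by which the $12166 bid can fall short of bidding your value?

$3190

$8835: truthful gives $0, deviation gives −$105 → loss $105.
$14278: same outcome either way → loss $0.
$14434: same outcome either way → loss $0.
$9504: truthful gives $0, deviation gives −$774 → loss $774.
$12356: same outcome either way → loss $0.
$11920: truthful gives $0, deviation gives −$3190 → loss $3190.
$12513: same outcome either way → loss $0.
Maximum loss: $3190.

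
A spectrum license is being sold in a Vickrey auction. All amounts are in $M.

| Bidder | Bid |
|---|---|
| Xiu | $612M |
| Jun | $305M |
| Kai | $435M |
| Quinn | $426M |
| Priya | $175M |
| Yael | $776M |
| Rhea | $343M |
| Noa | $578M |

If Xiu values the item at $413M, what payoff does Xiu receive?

$0M

Highest bid: Yael at $776M, so Yael wins.
Second-highest bid: Xiu at $612M — that is the price the winner pays.
Xiu did not win, so Xiu pays nothing and receives nothing: payoff $0M.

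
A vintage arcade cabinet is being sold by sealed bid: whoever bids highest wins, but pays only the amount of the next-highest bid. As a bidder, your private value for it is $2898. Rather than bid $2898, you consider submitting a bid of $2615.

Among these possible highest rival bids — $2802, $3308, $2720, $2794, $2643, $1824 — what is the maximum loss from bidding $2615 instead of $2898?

$255

$2802: truthful gives $96, deviation gives $0 → loss $96.
$3308: same outcome either way → loss $0.
$2720: truthful gives $178, deviation gives $0 → loss $178.
$2794: truthful gives $104, deviation gives $0 → loss $104.
$2643: truthful gives $255, deviation gives $0 → loss $255.
$1824: same outcome either way → loss $0.
Maximum loss: $255.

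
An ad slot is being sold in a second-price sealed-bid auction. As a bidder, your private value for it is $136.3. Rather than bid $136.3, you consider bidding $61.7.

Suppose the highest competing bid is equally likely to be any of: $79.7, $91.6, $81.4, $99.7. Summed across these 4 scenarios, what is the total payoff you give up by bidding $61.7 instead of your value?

$192.8

The deviation costs you only when the competing bid falls strictly between $61.7 and $136.3; elsewhere both bids give the same outcome.
$79.7: truthful payoff $56.6, deviation payoff $0 → loss $56.6.
$91.6: truthful payoff $44.7, deviation payoff $0 → loss $44.7.
$81.4: truthful payoff $54.9, deviation payoff $0 → loss $54.9.
$99.7: truthful payoff $36.6, deviation payoff $0 → loss $36.6.
Total loss = $56.6 + $44.7 + $54.9 + $36.6 = $192.8.
In a second-price auction your bid sets only whether you win, not what you pay, so bidding your true value is weakly dominant.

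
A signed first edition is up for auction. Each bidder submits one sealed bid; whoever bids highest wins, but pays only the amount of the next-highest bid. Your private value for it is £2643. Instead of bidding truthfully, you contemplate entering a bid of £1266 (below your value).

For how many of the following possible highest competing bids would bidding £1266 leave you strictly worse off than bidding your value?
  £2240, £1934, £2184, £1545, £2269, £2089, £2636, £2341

8

The deviation hurts exactly when the highest competing bid lies strictly between £1266 and £2643 — underbidding then forfeits a profitable win.
£2240: inside the interval → strictly worse (loss £403).
£1934: inside the interval → strictly worse (loss £709).
£2184: inside the interval → strictly worse (loss £459).
£1545: inside the interval → strictly worse (loss £1098).
£2269: inside the interval → strictly worse (loss £374).
£2089: inside the interval → strictly worse (loss £554).
£2636: inside the interval → strictly worse (loss £7).
£2341: inside the interval → strictly worse (loss £302).
Count: 8.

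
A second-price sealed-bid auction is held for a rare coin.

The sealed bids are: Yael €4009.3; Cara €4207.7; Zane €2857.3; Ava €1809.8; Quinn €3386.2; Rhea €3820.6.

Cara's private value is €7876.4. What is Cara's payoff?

Highest bid: Cara at €4207.7, so Cara wins.
Second-highest bid: Yael at €4009.3 — that is the price the winner pays.
Cara's payoff = value − price = €7876.4 − €4009.3 = €3867.1.

€3867.1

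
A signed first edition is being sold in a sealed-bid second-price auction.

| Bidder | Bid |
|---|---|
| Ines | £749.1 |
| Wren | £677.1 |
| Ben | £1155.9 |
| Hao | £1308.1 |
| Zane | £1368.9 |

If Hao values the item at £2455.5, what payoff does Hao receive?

£0

Highest bid: Zane at £1368.9, so Zane wins.
Second-highest bid: Hao at £1308.1 — that is the price the winner pays.
Hao did not win, so Hao pays nothing and receives nothing: payoff £0.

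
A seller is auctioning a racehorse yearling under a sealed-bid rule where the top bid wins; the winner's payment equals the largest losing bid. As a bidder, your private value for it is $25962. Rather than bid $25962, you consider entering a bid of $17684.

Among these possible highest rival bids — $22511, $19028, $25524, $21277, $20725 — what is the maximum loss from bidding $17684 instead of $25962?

$22511: truthful gives $3451, deviation gives $0 → loss $3451.
$19028: truthful gives $6934, deviation gives $0 → loss $6934.
$25524: truthful gives $438, deviation gives $0 → loss $438.
$21277: truthful gives $4685, deviation gives $0 → loss $4685.
$20725: truthful gives $5237, deviation gives $0 → loss $5237.
Maximum loss: $6934.

$6934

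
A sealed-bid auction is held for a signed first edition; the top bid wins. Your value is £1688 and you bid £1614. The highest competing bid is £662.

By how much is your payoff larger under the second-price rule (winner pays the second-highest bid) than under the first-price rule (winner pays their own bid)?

You have the highest bid, so you win under either rule.
Second-price: pay £662 → payoff £1026.
First-price: pay your own bid £1614 → payoff £74.
Difference = £1026 − (£74) = £952.

£952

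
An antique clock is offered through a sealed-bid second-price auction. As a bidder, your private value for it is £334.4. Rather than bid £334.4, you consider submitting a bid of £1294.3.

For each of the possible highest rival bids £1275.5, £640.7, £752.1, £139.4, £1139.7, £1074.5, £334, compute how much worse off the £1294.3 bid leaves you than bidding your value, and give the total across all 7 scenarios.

£3210.5

The deviation costs you only when the competing bid falls strictly between £334.4 and £1294.3; elsewhere both bids give the same outcome.
£1275.5: truthful payoff £0, deviation payoff −£941.1 → loss £941.1.
£640.7: truthful payoff £0, deviation payoff −£306.3 → loss £306.3.
£752.1: truthful payoff £0, deviation payoff −£417.7 → loss £417.7.
£139.4: outcomes coincide → loss £0.
£1139.7: truthful payoff £0, deviation payoff −£805.3 → loss £805.3.
£1074.5: truthful payoff £0, deviation payoff −£740.1 → loss £740.1.
£334: outcomes coincide → loss £0.
Total loss = £941.1 + £306.3 + £417.7 + £805.3 + £740.1 = £3210.5.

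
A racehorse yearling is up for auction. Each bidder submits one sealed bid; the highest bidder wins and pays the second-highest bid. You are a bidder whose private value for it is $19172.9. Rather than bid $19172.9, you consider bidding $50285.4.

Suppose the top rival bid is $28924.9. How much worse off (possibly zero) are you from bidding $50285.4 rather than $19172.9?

$9752

Bidding your value $19172.9: you lose (since $19172.9 < $28924.9). Payoff $0.
Bidding $50285.4: you win and pay $28924.9. Payoff $19172.9 − $28924.9 = −$9752.
The competing bid $28924.9 lies between your value and your inflated bid, so overbidding wins an item priced above your value.
Loss from deviating = $0 − (−$9752) = $9752.
In a second-price auction your bid sets only whether you win, not what you pay, so bidding your true value is weakly dominant.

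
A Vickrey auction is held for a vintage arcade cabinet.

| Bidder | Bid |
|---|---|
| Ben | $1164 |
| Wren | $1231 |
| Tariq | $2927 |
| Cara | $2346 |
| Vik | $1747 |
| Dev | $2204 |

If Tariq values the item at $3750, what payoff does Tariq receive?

Highest bid: Tariq at $2927, so Tariq wins.
Second-highest bid: Cara at $2346 — that is the price the winner pays.
Tariq's payoff = value − price = $3750 − $2346 = $1404.

$1404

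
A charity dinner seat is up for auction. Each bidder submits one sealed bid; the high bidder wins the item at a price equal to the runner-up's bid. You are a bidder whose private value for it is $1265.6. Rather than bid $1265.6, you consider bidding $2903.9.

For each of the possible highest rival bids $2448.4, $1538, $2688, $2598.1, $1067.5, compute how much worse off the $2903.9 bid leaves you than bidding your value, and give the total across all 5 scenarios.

The deviation costs you only when the competing bid falls strictly between $1265.6 and $2903.9; elsewhere both bids give the same outcome.
$2448.4: truthful payoff $0, deviation payoff −$1182.8 → loss $1182.8.
$1538: truthful payoff $0, deviation payoff −$272.4 → loss $272.4.
$2688: truthful payoff $0, deviation payoff −$1422.4 → loss $1422.4.
$2598.1: truthful payoff $0, deviation payoff −$1332.5 → loss $1332.5.
$1067.5: outcomes coincide → loss $0.
Total loss = $1182.8 + $272.4 + $1422.4 + $1332.5 = $4210.1.

$4210.1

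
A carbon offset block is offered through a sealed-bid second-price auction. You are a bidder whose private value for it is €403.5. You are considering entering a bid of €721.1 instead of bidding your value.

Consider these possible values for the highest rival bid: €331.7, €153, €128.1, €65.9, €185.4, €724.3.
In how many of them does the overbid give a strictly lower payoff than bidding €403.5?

The deviation hurts exactly when the highest competing bid lies strictly between €403.5 and €721.1 — overbidding then wins at a price above your value.
€331.7: below both → same outcome either way.
€153: below both → same outcome either way.
€128.1: below both → same outcome either way.
€65.9: below both → same outcome either way.
€185.4: below both → same outcome either way.
€724.3: above both → same outcome either way.
Count: 0.

0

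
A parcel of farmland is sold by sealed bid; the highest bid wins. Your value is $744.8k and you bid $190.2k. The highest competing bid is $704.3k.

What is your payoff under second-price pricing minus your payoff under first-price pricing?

Your bid $190.2k is below $704.3k, so you lose under either rule.
Payoff is $0k in both cases; difference = $0k.

$0k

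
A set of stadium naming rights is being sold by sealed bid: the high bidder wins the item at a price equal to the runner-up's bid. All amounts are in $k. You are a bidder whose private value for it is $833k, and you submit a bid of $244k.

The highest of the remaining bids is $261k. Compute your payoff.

Your bid $244k is below the highest competing bid $261k, so you lose.
A losing bidder pays nothing and receives nothing: payoff = $0k.

$0k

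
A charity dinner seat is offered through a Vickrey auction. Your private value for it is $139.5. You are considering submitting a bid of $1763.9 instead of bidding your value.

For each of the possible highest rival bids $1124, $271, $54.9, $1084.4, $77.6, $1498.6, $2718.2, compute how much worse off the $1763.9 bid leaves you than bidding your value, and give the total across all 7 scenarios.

The deviation costs you only when the competing bid falls strictly between $139.5 and $1763.9; elsewhere both bids give the same outcome.
$1124: truthful payoff $0, deviation payoff −$984.5 → loss $984.5.
$271: truthful payoff $0, deviation payoff −$131.5 → loss $131.5.
$54.9: outcomes coincide → loss $0.
$1084.4: truthful payoff $0, deviation payoff −$944.9 → loss $944.9.
$77.6: outcomes coincide → loss $0.
$1498.6: truthful payoff $0, deviation payoff −$1359.1 → loss $1359.1.
$2718.2: outcomes coincide → loss $0.
Total loss = $984.5 + $131.5 + $944.9 + $1359.1 = $3420.
Truthful bidding weakly dominates here: raising your bid can only win items priced above your value, and lowering it can only forfeit items priced below.

$3420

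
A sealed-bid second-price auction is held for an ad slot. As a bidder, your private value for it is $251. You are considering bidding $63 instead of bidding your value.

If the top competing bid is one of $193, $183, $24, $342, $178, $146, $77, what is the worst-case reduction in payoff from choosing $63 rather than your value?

$193: truthful gives $58, deviation gives $0 → loss $58.
$183: truthful gives $68, deviation gives $0 → loss $68.
$24: same outcome either way → loss $0.
$342: same outcome either way → loss $0.
$178: truthful gives $73, deviation gives $0 → loss $73.
$146: truthful gives $105, deviation gives $0 → loss $105.
$77: truthful gives $174, deviation gives $0 → loss $174.
Maximum loss: $174.

$174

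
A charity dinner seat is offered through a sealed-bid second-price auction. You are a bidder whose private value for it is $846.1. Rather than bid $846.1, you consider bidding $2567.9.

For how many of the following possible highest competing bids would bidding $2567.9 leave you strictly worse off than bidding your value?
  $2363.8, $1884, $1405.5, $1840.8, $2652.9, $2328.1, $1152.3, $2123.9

7

The deviation hurts exactly when the highest competing bid lies strictly between $846.1 and $2567.9 — overbidding then wins at a price above your value.
$2363.8: inside the interval → strictly worse (loss $1517.7).
$1884: inside the interval → strictly worse (loss $1037.9).
$1405.5: inside the interval → strictly worse (loss $559.4).
$1840.8: inside the interval → strictly worse (loss $994.7).
$2652.9: above both → same outcome either way.
$2328.1: inside the interval → strictly worse (loss $1482).
$1152.3: inside the interval → strictly worse (loss $306.2).
$2123.9: inside the interval → strictly worse (loss $1277.8).
Count: 7.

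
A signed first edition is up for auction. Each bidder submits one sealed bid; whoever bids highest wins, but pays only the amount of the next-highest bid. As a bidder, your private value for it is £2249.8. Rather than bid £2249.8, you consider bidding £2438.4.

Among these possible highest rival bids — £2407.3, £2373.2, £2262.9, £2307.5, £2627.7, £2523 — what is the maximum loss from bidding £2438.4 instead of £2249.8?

£157.5

£2407.3: truthful gives £0, deviation gives −£157.5 → loss £157.5.
£2373.2: truthful gives £0, deviation gives −£123.4 → loss £123.4.
£2262.9: truthful gives £0, deviation gives −£13.1 → loss £13.1.
£2307.5: truthful gives £0, deviation gives −£57.7 → loss £57.7.
£2627.7: same outcome either way → loss £0.
£2523: same outcome either way → loss £0.
Maximum loss: £157.5.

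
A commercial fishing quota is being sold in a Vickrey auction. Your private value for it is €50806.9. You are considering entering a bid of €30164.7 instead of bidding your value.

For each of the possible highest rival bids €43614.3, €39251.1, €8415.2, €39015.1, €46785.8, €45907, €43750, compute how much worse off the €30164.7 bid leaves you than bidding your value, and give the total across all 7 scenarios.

The deviation costs you only when the competing bid falls strictly between €30164.7 and €50806.9; elsewhere both bids give the same outcome.
€43614.3: truthful payoff €7192.6, deviation payoff €0 → loss €7192.6.
€39251.1: truthful payoff €11555.8, deviation payoff €0 → loss €11555.8.
€8415.2: outcomes coincide → loss €0.
€39015.1: truthful payoff €11791.8, deviation payoff €0 → loss €11791.8.
€46785.8: truthful payoff €4021.1, deviation payoff €0 → loss €4021.1.
€45907: truthful payoff €4899.9, deviation payoff €0 → loss €4899.9.
€43750: truthful payoff €7056.9, deviation payoff €0 → loss €7056.9.
Total loss = €7192.6 + €11555.8 + €11791.8 + €4021.1 + €4899.9 + €7056.9 = €46518.1.

€46518.1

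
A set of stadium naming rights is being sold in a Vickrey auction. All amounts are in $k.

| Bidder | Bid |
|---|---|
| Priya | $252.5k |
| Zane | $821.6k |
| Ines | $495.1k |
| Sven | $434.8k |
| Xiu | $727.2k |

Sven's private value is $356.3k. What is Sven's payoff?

Highest bid: Zane at $821.6k, so Zane wins.
Second-highest bid: Xiu at $727.2k — that is the price the winner pays.
Sven did not win, so Sven pays nothing and receives nothing: payoff $0k.

$0k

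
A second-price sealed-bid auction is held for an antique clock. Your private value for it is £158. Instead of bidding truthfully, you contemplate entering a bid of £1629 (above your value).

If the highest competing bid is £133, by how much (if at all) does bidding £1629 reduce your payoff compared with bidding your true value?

£0

Bidding your value £158: you win (since £158 > £133) and pay £133. Payoff £25.
Bidding £1629: you win and pay £133. Payoff £158 − £133 = £25.
Difference = £25 − £25 = £0; both bids lead to the same outcome because the competing bid is below both your value and your alternative bid.
Because the price is fixed by the runner-up's bid, deviating from your value can only change a good outcome into a bad one — never the reverse.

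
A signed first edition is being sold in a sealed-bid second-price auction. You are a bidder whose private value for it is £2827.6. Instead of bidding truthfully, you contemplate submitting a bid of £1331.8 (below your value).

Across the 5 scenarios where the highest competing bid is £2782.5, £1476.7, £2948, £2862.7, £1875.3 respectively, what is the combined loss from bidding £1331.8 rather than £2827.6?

£2348.3

The deviation costs you only when the competing bid falls strictly between £1331.8 and £2827.6; elsewhere both bids give the same outcome.
£2782.5: truthful payoff £45.1, deviation payoff £0 → loss £45.1.
£1476.7: truthful payoff £1350.9, deviation payoff £0 → loss £1350.9.
£2948: outcomes coincide → loss £0.
£2862.7: outcomes coincide → loss £0.
£1875.3: truthful payoff £952.3, deviation payoff £0 → loss £952.3.
Total loss = £45.1 + £1350.9 + £952.3 = £2348.3.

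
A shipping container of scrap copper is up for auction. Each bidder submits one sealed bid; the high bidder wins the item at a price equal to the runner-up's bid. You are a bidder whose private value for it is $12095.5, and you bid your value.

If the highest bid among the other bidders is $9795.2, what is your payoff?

Your bid $12095.5 exceeds the highest competing bid $9795.2, so you win.
In a second-price auction the winner pays the second-highest bid, $9795.2.
Payoff = value − price = $12095.5 − $9795.2 = $2300.3.

$2300.3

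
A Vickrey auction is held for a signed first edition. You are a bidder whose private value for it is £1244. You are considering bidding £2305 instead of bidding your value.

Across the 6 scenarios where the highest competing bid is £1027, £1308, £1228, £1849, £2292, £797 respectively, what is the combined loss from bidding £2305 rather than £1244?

£1717

The deviation costs you only when the competing bid falls strictly between £1244 and £2305; elsewhere both bids give the same outcome.
£1027: outcomes coincide → loss £0.
£1308: truthful payoff £0, deviation payoff −£64 → loss £64.
£1228: outcomes coincide → loss £0.
£1849: truthful payoff £0, deviation payoff −£605 → loss £605.
£2292: truthful payoff £0, deviation payoff −£1048 → loss £1048.
£797: outcomes coincide → loss £0.
Total loss = £64 + £605 + £1048 = £1717.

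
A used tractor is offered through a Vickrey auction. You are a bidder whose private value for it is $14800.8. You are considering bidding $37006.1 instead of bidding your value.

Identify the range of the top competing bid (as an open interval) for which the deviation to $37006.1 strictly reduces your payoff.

($14800.8, $37006.1)

If the competing bid is below $14800.8, both bids win at the same price — no difference.
If it is above $37006.1, both bids lose — no difference.
If it lies strictly between $14800.8 and $37006.1, bidding your value loses (payoff 0) while bidding $37006.1 wins at a price above your value (payoff negative).
So the deviation strictly hurts on the open interval ($14800.8, $37006.1).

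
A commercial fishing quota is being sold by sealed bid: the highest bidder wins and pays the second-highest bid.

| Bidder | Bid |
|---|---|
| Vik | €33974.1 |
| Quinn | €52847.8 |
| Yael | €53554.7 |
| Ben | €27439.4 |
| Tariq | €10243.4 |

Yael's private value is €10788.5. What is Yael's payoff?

−€42059.3

Highest bid: Yael at €53554.7, so Yael wins.
Second-highest bid: Quinn at €52847.8 — that is the price the winner pays.
Yael's payoff = value − price = €10788.5 − €52847.8 = −€42059.3.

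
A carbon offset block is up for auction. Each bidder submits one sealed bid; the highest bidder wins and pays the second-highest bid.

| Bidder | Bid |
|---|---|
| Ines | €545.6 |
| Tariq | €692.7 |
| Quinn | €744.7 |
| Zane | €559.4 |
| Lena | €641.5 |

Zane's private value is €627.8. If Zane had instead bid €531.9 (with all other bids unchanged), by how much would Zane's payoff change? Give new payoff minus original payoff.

€0

The highest bid among the other bidders is €744.7; Zane's bid doesn't change that.
Original bid €559.4: Zane is not highest (top rival bid is €744.7); payoff €0.
Alternative bid €531.9: Zane is not highest (top rival bid is €744.7); payoff €0.
Change in payoff = €0 − (€0) = €0.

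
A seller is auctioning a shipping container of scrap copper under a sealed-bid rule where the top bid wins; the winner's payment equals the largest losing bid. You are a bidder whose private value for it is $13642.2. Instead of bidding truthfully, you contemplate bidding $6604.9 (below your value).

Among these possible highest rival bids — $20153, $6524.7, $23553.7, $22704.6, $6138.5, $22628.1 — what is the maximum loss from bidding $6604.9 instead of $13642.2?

$20153: same outcome either way → loss $0.
$6524.7: same outcome either way → loss $0.
$23553.7: same outcome either way → loss $0.
$22704.6: same outcome either way → loss $0.
$6138.5: same outcome either way → loss $0.
$22628.1: same outcome either way → loss $0.
Maximum loss: $0.

$0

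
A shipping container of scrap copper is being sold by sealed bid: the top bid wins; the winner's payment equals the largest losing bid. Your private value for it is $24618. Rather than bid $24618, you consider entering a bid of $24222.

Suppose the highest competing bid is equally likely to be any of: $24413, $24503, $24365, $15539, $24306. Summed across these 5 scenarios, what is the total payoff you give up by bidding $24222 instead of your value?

$885

The deviation costs you only when the competing bid falls strictly between $24222 and $24618; elsewhere both bids give the same outcome.
$24413: truthful payoff $205, deviation payoff $0 → loss $205.
$24503: truthful payoff $115, deviation payoff $0 → loss $115.
$24365: truthful payoff $253, deviation payoff $0 → loss $253.
$15539: outcomes coincide → loss $0.
$24306: truthful payoff $312, deviation payoff $0 → loss $312.
Total loss = $205 + $115 + $253 + $312 = $885.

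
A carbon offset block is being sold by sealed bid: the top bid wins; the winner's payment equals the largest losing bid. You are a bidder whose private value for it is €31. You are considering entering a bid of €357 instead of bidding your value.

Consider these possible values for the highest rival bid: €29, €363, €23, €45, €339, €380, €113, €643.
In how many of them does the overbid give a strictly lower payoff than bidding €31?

3

The deviation hurts exactly when the highest competing bid lies strictly between €31 and €357 — overbidding then wins at a price above your value.
€29: below both → same outcome either way.
€363: above both → same outcome either way.
€23: below both → same outcome either way.
€45: inside the interval → strictly worse (loss €14).
€339: inside the interval → strictly worse (loss €308).
€380: above both → same outcome either way.
€113: inside the interval → strictly worse (loss €82).
€643: above both → same outcome either way.
Count: 3.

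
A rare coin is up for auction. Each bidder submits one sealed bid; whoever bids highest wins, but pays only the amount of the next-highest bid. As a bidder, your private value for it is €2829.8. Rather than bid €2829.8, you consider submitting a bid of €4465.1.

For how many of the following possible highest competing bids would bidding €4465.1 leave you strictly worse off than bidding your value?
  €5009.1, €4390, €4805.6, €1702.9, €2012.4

The deviation hurts exactly when the highest competing bid lies strictly between €2829.8 and €4465.1 — overbidding then wins at a price above your value.
€5009.1: above both → same outcome either way.
€4390: inside the interval → strictly worse (loss €1560.2).
€4805.6: above both → same outcome either way.
€1702.9: below both → same outcome either way.
€2012.4: below both → same outcome either way.
Count: 1.

1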